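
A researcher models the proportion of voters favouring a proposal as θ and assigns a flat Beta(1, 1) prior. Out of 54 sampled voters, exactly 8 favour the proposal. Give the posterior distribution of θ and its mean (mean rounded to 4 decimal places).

Posterior: Beta(9, 47); mean ≈ 0.1607

Observing 8 successes and 46 failures updates Beta(1, 1) by adding the success and failure counts to the two shape parameters: α = 1+8 = 9, β = 1+46 = 47.
E[θ | data] = 9/(9+47) = 0.1607.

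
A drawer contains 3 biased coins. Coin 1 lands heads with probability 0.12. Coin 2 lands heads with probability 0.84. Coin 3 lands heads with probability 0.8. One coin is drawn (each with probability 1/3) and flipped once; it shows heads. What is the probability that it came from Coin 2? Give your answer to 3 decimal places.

P(heads|C1) = 0.12; P(heads|C2) = 0.84; P(heads|C3) = 0.8.
Prior × likelihood for each source: 0.333333·0.12=0.04000, 0.333333·0.84=0.2800, 0.333333·0.8=0.2667. Summing gives P(heads) = 0.58667.
P(Coin 2 | heads) = 0.2800 / 0.58667 = 0.477.

Posterior probability ≈ 0.477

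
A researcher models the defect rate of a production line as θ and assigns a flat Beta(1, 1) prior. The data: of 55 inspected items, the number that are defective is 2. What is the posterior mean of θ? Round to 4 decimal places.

Posterior mean ≈ 0.0526

Observing 2 successes and 53 failures updates Beta(1, 1) by adding the success and failure counts to the two shape parameters: α = 1+2 = 3, β = 1+53 = 54.
Posterior mean = α/(α+β) = 3/57 = 0.0526.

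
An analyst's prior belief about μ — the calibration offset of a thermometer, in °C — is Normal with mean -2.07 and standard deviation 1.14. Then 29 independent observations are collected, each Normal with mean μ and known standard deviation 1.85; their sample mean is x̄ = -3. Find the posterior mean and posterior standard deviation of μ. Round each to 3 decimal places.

Posterior mean ≈ -2.923; posterior SD ≈ 0.329

Prior precision 1/τ₀² = 1/1.14² = 0.769468; data precision n/σ² = 29/1.85² = 8.47334.
Posterior precision = 0.769468 + 8.47334 = 9.24281, giving posterior SD = 1/√9.24281 = 0.329.
Posterior mean = (0.769468·-2.07 + 8.47334·-3) / 9.24281 = -2.923.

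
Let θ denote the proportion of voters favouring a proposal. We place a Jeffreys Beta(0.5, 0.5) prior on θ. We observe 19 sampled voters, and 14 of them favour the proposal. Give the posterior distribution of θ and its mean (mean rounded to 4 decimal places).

Posterior: Beta(14.5, 5.5); mean ≈ 0.7250

Observing 14 successes and 5 failures updates Beta(0.5, 0.5) by adding the success and failure counts to the two shape parameters: α = 0.5+14 = 14.5, β = 0.5+5 = 5.5.
Posterior mean = α/(α+β) = 14.5/20 = 0.7250.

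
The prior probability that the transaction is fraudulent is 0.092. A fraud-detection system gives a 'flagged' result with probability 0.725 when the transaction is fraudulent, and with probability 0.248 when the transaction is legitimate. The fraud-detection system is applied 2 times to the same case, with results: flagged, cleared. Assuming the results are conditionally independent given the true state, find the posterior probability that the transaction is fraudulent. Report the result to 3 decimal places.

With H the event that the transaction is fraudulent, the joint likelihood of the observed sequence is P(data|H) = 0.725·0.275 = 0.19937 and P(data|¬H) = 0.248·0.752 = 0.18650.
Bayes: P(H|data) = 0.092·0.19937 / (0.092·0.19937 + 0.908·0.18650) = 0.018342/0.18768 = 0.0977.

Posterior P(H) ≈ 0.098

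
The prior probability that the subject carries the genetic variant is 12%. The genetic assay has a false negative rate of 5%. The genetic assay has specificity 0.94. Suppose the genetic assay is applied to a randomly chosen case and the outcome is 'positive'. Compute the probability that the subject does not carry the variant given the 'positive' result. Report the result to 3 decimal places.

P(¬H | E) ≈ 0.317

Write H for 'the subject carries the genetic variant'. Prior odds H:¬H = 0.12/0.88 = 0.13636. For the 'positive' outcome, the likelihood ratio is 0.95/0.06 = 15.833.
Posterior odds = 0.13636 × 15.833 = 2.1591, so P(H|E) = 2.1591/(1+2.1591) = 0.683. Then P(¬H|E) = 1 − 0.683 = 0.317.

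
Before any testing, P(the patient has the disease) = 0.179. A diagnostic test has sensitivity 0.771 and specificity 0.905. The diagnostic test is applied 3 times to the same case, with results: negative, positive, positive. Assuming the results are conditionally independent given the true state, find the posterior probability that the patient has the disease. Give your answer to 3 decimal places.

Posterior P(H) ≈ 0.784

Let H be the event that the patient has the disease; start with P(H) = 0.179. P('positive'|H) = 0.771, P('positive'|¬H) = 0.095.
Update on result 1 ('negative'): P(H) ← 0.229·0.1790 / (0.229·0.1790 + 0.905·0.8210) = 0.040991/0.78400 = 0.0523.
Update on result 2 ('positive'): P(H) ← 0.771·0.0523 / (0.771·0.0523 + 0.095·0.9477) = 0.040312/0.13034 = 0.3093.
Update on result 3 ('positive'): P(H) ← 0.771·0.3093 / (0.771·0.3093 + 0.095·0.6907) = 0.23845/0.30407 = 0.7842.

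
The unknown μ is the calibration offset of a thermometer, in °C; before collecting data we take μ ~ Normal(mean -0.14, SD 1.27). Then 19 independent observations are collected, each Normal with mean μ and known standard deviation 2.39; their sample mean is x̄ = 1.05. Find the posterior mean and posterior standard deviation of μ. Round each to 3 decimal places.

Prior precision 1/τ₀² = 1/1.27² = 0.620001; data precision n/σ² = 19/2.39² = 3.32627.
Posterior precision = 0.620001 + 3.32627 = 3.94627, giving posterior SD = 1/√3.94627 = 0.503.
Posterior mean = (0.620001·-0.14 + 3.32627·1.05) / 3.94627 = 0.863.

Posterior mean ≈ 0.863; posterior SD ≈ 0.503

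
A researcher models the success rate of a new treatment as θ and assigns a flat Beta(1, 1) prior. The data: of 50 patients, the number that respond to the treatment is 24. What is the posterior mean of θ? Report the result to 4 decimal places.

The binomial likelihood is conjugate to the Beta prior: with 24 successes and 26 failures, the posterior is Beta(1+24, 1+26) = Beta(25, 27).
E[θ | data] = 25/(25+27) = 0.4808.

Posterior mean ≈ 0.4808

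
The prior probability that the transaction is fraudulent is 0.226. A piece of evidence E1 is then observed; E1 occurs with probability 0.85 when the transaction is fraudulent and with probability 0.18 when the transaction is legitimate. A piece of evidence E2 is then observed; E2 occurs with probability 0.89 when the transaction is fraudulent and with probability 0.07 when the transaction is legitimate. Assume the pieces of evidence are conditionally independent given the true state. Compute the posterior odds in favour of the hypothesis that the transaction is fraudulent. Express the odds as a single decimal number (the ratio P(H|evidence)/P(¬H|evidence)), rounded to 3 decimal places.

Prior odds = 0.226/(1−0.226) = 0.29199.
Likelihood ratio for E1 = 0.85/0.18 = 4.7222.
Likelihood ratio for E2 = 0.89/0.07 = 12.714.
Posterior odds = prior odds × LR₁ × LR₂ = 17.531.

Posterior odds ≈ 17.531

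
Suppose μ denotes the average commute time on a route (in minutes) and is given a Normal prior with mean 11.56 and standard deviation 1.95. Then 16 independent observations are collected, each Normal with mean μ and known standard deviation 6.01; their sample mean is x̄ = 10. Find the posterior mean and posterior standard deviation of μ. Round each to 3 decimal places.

Posterior mean ≈ 10.581; posterior SD ≈ 1.190

Prior precision 1/τ₀² = 1/1.95² = 0.262985; data precision n/σ² = 16/6.01² = 0.442967.
Posterior precision = 0.262985 + 0.442967 = 0.705952, giving posterior SD = 1/√0.705952 = 1.190.
Posterior mean = (0.262985·11.56 + 0.442967·10) / 0.705952 = 10.581.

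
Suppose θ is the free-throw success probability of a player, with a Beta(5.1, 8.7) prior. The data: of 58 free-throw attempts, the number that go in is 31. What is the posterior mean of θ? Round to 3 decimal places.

Observing 31 successes and 27 failures updates Beta(5.1, 8.7) by adding the success and failure counts to the two shape parameters: α = 5.1+31 = 36.1, β = 8.7+27 = 35.7.
E[θ | data] = 36.1/(36.1+35.7) = 0.503.

Posterior mean ≈ 0.503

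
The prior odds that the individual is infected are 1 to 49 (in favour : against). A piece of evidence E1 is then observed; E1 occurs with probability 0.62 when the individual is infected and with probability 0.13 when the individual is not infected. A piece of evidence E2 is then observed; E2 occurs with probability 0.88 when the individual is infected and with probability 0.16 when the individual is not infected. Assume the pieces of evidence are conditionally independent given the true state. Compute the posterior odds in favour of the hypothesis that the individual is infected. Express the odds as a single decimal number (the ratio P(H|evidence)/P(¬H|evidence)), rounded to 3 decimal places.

Prior odds = 1/49 = 0.020408.
Likelihood ratio for E1 = 0.62/0.13 = 4.7692.
Likelihood ratio for E2 = 0.88/0.16 = 5.5000.
Posterior odds = prior odds × LR₁ × LR₂ = 0.53532.

Posterior odds ≈ 0.535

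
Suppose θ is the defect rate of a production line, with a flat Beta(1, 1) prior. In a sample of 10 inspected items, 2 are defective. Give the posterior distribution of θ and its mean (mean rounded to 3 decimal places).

Observing 2 successes and 8 failures updates Beta(1, 1) by adding the success and failure counts to the two shape parameters: α = 1+2 = 3, β = 1+8 = 9.
Posterior mean = α/(α+β) = 3/12 = 0.250.

Posterior: Beta(3, 9); mean ≈ 0.250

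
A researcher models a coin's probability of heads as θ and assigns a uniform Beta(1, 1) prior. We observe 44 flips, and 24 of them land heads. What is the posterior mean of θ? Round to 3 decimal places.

The binomial likelihood is conjugate to the Beta prior: with 24 successes and 20 failures, the posterior is Beta(1+24, 1+20) = Beta(25, 21).
E[θ | data] = 25/(25+21) = 0.543.

Posterior mean ≈ 0.543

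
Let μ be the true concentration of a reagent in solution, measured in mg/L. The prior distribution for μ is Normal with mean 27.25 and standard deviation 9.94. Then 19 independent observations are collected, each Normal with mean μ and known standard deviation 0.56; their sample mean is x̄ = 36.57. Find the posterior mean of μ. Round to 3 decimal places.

Posterior mean ≈ 36.568

Prior precision 1/τ₀² = 1/9.94² = 0.0101211; data precision n/σ² = 19/0.56² = 60.5867.
Posterior precision = 0.0101211 + 60.5867 = 60.5969.
Posterior mean = (0.0101211·27.25 + 60.5867·36.57) / 60.5969 = 36.568.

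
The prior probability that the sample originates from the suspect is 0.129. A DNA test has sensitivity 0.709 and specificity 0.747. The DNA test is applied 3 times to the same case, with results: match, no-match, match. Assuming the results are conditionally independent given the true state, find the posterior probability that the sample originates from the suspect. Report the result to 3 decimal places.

Posterior P(H) ≈ 0.312

Let H be the event that the sample originates from the suspect; start with P(H) = 0.129. P('match'|H) = 0.709, P('match'|¬H) = 0.253.
Update on result 1 ('match'): P(H) ← 0.709·0.1290 / (0.709·0.1290 + 0.253·0.8710) = 0.091461/0.31182 = 0.2933.
Update on result 2 ('no-match'): P(H) ← 0.291·0.2933 / (0.291·0.2933 + 0.747·0.7067) = 0.085353/0.61325 = 0.1392.
Update on result 3 ('match'): P(H) ← 0.709·0.1392 / (0.709·0.1392 + 0.253·0.8608) = 0.098680/0.31647 = 0.3118.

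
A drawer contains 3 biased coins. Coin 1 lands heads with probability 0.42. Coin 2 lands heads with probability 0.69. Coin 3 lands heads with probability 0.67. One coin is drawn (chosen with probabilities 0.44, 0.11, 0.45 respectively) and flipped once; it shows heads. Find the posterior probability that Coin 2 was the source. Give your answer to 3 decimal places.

Posterior probability ≈ 0.135

Tabulate prior·likelihood by source: [1] prior 0.44, lik 0.42, product 0.1848; [2] prior 0.11, lik 0.69, product 0.07590; [3] prior 0.45, lik 0.67, product 0.3015.
Normalizing constant = 0.56220; the posterior for Coin 2 is its product over the sum, 0.07590/0.56220 = 0.135.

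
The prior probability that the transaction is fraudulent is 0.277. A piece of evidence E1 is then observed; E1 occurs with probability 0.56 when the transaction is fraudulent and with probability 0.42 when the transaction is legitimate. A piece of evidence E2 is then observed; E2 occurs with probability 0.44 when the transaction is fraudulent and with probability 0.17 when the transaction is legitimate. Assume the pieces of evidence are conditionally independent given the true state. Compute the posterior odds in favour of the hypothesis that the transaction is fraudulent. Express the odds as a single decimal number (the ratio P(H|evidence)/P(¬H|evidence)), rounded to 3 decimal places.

Prior odds = 0.277/(1−0.277) = 0.38313. In log-odds, ln(0.38313) = -0.95939.
Add log likelihood ratios: ln(1.3333) + ln(2.5882) = 1.2387.
Posterior log-odds = 0.27927, so posterior odds = exp(0.27927) = 1.3222.

Posterior odds ≈ 1.322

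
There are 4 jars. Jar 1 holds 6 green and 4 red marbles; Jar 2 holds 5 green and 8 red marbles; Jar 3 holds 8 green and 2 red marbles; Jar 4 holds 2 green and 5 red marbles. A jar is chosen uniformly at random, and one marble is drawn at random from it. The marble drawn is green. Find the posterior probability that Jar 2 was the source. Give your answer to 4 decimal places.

Posterior probability ≈ 0.1858

Tabulate prior·likelihood by source: [1] prior 0.25, lik 0.6, product 0.1500; [2] prior 0.25, lik 0.3846, product 0.09615; [3] prior 0.25, lik 0.8, product 0.2000; [4] prior 0.25, lik 0.2857, product 0.07143.
Normalizing constant = 0.51758; the posterior for Jar 2 is its product over the sum, 0.09615/0.51758 = 0.1858.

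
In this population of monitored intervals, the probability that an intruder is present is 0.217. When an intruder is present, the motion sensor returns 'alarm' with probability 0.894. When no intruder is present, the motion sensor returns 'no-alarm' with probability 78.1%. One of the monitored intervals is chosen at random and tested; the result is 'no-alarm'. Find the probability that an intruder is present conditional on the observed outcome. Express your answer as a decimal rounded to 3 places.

P(H | E) ≈ 0.036

Write H for 'an intruder is present'. Prior odds H:¬H = 0.217/0.783 = 0.27714. For the 'no-alarm' outcome, the likelihood ratio is 0.106/0.781 = 0.13572.
Posterior odds = 0.27714 × 0.13572 = 0.037614, so P(H|E) = 0.037614/(1+0.037614) = 0.036.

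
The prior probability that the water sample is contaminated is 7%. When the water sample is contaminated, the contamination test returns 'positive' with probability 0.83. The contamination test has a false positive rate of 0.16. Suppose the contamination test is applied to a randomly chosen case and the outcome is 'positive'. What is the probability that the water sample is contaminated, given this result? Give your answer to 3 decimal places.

Let H be the event that the water sample is contaminated. P(H) = 0.07, so P(¬H) = 0.93. With E the 'positive' result, P(E|H) = 0.83 and P(E|¬H) = 0.16.
P(E) = 0.83·0.07 + 0.16·0.93 = 0.058100 + 0.14880 = 0.20690.
By Bayes' theorem, P(H|E) = 0.058100 / 0.20690 = 0.281.

P(H | E) ≈ 0.281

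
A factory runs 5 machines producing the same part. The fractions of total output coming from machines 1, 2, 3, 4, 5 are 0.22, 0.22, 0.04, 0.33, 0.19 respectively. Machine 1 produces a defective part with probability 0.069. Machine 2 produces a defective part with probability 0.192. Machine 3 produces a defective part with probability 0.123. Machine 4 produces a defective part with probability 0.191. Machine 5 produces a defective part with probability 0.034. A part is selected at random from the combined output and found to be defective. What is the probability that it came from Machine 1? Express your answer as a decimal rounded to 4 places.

Posterior probability ≈ 0.1151

P(defective|M1) = 0.069; P(defective|M2) = 0.192; P(defective|M3) = 0.123; P(defective|M4) = 0.191; P(defective|M5) = 0.034.
Prior × likelihood for each source: 0.22·0.069=0.01518, 0.22·0.192=0.04224, 0.04·0.123=0.004920, 0.33·0.191=0.06303, 0.19·0.034=0.006460. Summing gives P(defective) = 0.13183.
P(Machine 1 | defective) = 0.01518 / 0.13183 = 0.1151.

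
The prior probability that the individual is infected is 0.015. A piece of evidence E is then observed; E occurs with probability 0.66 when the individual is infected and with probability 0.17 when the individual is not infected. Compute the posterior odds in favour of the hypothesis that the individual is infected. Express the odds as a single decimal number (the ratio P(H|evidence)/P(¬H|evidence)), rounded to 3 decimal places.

Posterior odds ≈ 0.059

Prior odds = 0.015/(1−0.015) = 0.015228. In log-odds, ln(0.015228) = -4.1846.
Add log likelihood ratio: ln(3.8824) = 1.3564.
Posterior log-odds = -2.8282, so posterior odds = exp(-2.8282) = 0.059122.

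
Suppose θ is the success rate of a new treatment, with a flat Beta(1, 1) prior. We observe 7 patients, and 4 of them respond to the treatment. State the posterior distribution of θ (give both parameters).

Posterior: Beta(5, 4)

The binomial likelihood is conjugate to the Beta prior: with 4 successes and 3 failures, the posterior is Beta(1+4, 1+3) = Beta(5, 4).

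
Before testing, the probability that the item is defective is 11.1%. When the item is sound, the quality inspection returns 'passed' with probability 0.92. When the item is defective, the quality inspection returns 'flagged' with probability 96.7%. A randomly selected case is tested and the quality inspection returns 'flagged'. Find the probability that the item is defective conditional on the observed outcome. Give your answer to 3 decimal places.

P(H | E) ≈ 0.601

Write H for 'the item is defective'. Prior odds H:¬H = 0.111/0.889 = 0.12486. For the 'flagged' outcome, the likelihood ratio is 0.967/0.08 = 12.087.
Posterior odds = 0.12486 × 12.087 = 1.5092, so P(H|E) = 1.5092/(1+1.5092) = 0.601.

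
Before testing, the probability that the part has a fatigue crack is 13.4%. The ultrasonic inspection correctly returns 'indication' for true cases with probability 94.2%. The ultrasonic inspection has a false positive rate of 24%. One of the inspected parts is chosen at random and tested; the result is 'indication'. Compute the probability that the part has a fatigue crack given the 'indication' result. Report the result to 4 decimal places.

Write H for 'the part has a fatigue crack'. Prior odds H:¬H = 0.134/0.866 = 0.15473. For the 'indication' outcome, the likelihood ratio is 0.942/0.24 = 3.9250.
Posterior odds = 0.15473 × 3.9250 = 0.60733, so P(H|E) = 0.60733/(1+0.60733) = 0.3779.

P(H | E) ≈ 0.3779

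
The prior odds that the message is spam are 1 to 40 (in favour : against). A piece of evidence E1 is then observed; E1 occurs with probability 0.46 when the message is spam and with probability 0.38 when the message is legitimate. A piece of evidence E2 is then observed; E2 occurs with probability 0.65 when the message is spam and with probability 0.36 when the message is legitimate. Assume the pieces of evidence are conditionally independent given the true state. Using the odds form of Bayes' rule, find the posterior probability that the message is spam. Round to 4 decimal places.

Posterior probability ≈ 0.0518

Prior odds = 1/40 = 0.025000.
Likelihood ratio for E1 = 0.46/0.38 = 1.2105.
Likelihood ratio for E2 = 0.65/0.36 = 1.8056.
Posterior odds = prior odds × LR₁ × LR₂ = 0.054642.
Posterior probability = odds/(1+odds) = 0.054642/1.0546 = 0.0518.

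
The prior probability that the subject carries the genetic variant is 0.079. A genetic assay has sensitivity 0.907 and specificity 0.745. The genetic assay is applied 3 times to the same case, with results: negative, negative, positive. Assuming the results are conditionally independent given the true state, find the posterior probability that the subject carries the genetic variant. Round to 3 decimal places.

Posterior P(H) ≈ 0.005

With H the event that the subject carries the genetic variant, the joint likelihood of the observed sequence is P(data|H) = 0.093·0.093·0.907 = 0.0078446 and P(data|¬H) = 0.745·0.745·0.255 = 0.14153.
Bayes: P(H|data) = 0.079·0.0078446 / (0.079·0.0078446 + 0.921·0.14153) = 0.00061973/0.13097 = 0.0047.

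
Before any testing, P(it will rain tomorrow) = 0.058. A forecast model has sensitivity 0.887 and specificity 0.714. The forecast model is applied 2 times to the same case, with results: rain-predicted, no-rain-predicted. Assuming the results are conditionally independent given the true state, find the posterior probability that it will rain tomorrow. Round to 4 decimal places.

Posterior P(H) ≈ 0.0293

With H the event that it will rain tomorrow, the joint likelihood of the observed sequence is P(data|H) = 0.887·0.113 = 0.10023 and P(data|¬H) = 0.286·0.714 = 0.20420.
Bayes: P(H|data) = 0.058·0.10023 / (0.058·0.10023 + 0.942·0.20420) = 0.0058134/0.19817 = 0.0293.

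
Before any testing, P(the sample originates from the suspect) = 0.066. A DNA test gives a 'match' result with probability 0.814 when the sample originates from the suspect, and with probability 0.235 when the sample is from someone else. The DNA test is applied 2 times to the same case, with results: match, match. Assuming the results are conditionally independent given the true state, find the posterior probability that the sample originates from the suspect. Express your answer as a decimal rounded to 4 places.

Posterior P(H) ≈ 0.4588

With H the event that the sample originates from the suspect, the joint likelihood of the observed sequence is P(data|H) = 0.814·0.814 = 0.66260 and P(data|¬H) = 0.235·0.235 = 0.055225.
Bayes: P(H|data) = 0.066·0.66260 / (0.066·0.66260 + 0.934·0.055225) = 0.043731/0.095311 = 0.4588.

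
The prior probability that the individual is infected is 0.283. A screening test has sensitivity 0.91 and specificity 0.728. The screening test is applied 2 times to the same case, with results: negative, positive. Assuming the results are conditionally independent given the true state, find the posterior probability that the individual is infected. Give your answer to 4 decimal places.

Posterior P(H) ≈ 0.1403

With H the event that the individual is infected, the joint likelihood of the observed sequence is P(data|H) = 0.09·0.91 = 0.081900 and P(data|¬H) = 0.728·0.272 = 0.19802.
Bayes: P(H|data) = 0.283·0.081900 / (0.283·0.081900 + 0.717·0.19802) = 0.023178/0.16516 = 0.1403.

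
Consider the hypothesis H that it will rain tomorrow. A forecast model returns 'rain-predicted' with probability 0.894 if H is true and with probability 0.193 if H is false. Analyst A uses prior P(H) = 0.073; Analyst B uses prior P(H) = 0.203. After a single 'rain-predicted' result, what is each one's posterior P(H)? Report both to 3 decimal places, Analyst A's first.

P('+'|H) = 0.894, P('+'|¬H) = 0.193.
Analyst A: numerator 0.894·0.073 = 0.065262; evidence = 0.065262+0.193·0.927 = 0.24417; posterior = 0.267.
Analyst B: numerator 0.894·0.203 = 0.18148; evidence = 0.18148+0.193·0.797 = 0.33530; posterior = 0.541.

Analyst A: 0.267; Analyst B: 0.541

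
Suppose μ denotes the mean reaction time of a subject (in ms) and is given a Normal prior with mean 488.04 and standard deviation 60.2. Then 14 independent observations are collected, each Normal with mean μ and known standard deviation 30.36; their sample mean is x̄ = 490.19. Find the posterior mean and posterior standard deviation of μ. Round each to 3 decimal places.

Prior precision 1/τ₀² = 1/60.2² = 0.00027594; data precision n/σ² = 14/30.36² = 0.0151888.
Posterior precision = 0.00027594 + 0.0151888 = 0.0154648, giving posterior SD = 1/√0.0154648 = 8.041.
Posterior mean = (0.00027594·488.04 + 0.0151888·490.19) / 0.0154648 = 490.152.

Posterior mean ≈ 490.152; posterior SD ≈ 8.041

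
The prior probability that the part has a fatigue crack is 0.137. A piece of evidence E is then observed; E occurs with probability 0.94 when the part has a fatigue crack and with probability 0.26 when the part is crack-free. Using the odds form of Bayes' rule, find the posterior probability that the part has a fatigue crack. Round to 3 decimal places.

Prior odds = 0.137/(1−0.137) = 0.15875. In log-odds, ln(0.15875) = -1.8404.
Add log likelihood ratio: ln(3.6154) = 1.2852.
Posterior log-odds = -0.55524, so posterior odds = exp(-0.55524) = 0.57394. Converting, P(H|E) = 0.57394/1.5739 = 0.365.

Posterior probability ≈ 0.365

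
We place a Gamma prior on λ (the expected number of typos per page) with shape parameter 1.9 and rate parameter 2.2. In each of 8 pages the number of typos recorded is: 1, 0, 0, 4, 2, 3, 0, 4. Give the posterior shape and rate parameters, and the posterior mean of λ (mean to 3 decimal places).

Total count ∑xᵢ = 14 over n = 8 pages.
Gamma is conjugate to the Poisson likelihood: posterior is Gamma(shape = 1.9+14 = 15.9, rate = 2.2+8 = 10.2).
Posterior mean = shape/rate = 15.9/10.2 = 1.559.

Posterior: Gamma(shape=15.9, rate=10.2); mean ≈ 1.559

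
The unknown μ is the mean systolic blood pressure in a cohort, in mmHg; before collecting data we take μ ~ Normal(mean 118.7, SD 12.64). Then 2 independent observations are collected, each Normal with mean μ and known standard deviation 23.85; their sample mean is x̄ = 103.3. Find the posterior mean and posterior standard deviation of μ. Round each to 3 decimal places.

Posterior mean ≈ 113.161; posterior SD ≈ 10.114

Prior precision 1/τ₀² = 1/12.64² = 0.00625901; data precision n/σ² = 2/23.85² = 0.00351604.
Posterior precision = 0.00625901 + 0.00351604 = 0.00977505, giving posterior SD = 1/√0.00977505 = 10.114.
Posterior mean = (0.00625901·118.7 + 0.00351604·103.3) / 0.00977505 = 113.161.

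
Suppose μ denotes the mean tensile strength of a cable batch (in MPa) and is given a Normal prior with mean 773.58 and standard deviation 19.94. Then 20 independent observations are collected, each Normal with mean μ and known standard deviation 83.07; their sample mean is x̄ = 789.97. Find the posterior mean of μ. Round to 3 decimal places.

With known σ, the Normal prior is conjugate. Weight on the data is w = (n/σ²)/(n/σ² + 1/τ₀²) = 0.00289829/(0.00289829+0.00251507) = 0.53540.
Posterior mean = w·x̄ + (1−w)·μ₀ = 0.53540·789.97 + 0.46460·773.58 = 782.355.

Posterior mean ≈ 782.355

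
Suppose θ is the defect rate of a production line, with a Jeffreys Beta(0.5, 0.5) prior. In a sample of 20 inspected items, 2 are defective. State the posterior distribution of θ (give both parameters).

Observing 2 successes and 18 failures updates Beta(0.5, 0.5) by adding the success and failure counts to the two shape parameters: α = 0.5+2 = 2.5, β = 0.5+18 = 18.5.

Posterior: Beta(2.5, 18.5)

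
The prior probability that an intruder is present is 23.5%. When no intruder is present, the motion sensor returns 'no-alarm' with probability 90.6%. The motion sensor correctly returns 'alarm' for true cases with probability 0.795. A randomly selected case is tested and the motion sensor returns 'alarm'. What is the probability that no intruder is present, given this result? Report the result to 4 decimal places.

P(¬H | E) ≈ 0.2779

Let H be the event that an intruder is present. P(H) = 0.235, so P(¬H) = 0.765. With E the 'alarm' result, P(E|H) = 0.795 and P(E|¬H) = 0.094.
P(E) = 0.795·0.235 + 0.094·0.765 = 0.18682 + 0.071910 = 0.25873.
By Bayes' theorem, P(H|E) = 0.18682 / 0.25873 = 0.7221. Hence P(¬H|E) = 1 − 0.7221 = 0.2779.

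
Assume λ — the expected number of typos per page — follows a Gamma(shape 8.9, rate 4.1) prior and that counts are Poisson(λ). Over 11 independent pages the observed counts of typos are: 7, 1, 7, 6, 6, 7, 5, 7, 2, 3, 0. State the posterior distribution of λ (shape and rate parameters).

Total count ∑xᵢ = 51 over n = 11 pages.
Gamma is conjugate to the Poisson likelihood: posterior is Gamma(shape = 8.9+51 = 59.9, rate = 4.1+11 = 15.1).

Posterior: Gamma(shape=59.9, rate=15.1)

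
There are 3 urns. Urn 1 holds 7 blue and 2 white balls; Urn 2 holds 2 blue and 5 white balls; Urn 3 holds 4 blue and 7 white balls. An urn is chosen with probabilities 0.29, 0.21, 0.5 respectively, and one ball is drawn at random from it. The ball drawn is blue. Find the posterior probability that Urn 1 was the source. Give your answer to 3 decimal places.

Tabulate prior·likelihood by source: [1] prior 0.29, lik 0.7778, product 0.2256; [2] prior 0.21, lik 0.2857, product 0.06000; [3] prior 0.5, lik 0.3636, product 0.1818.
Normalizing constant = 0.46737; the posterior for Urn 1 is its product over the sum, 0.2256/0.46737 = 0.483.

Posterior probability ≈ 0.483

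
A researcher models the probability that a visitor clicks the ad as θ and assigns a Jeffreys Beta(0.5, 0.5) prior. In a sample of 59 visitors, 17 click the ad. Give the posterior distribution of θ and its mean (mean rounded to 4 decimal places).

Posterior: Beta(17.5, 42.5); mean ≈ 0.2917

Observing 17 successes and 42 failures updates Beta(0.5, 0.5) by adding the success and failure counts to the two shape parameters: α = 0.5+17 = 17.5, β = 0.5+42 = 42.5.
Posterior mean = α/(α+β) = 17.5/60 = 0.2917.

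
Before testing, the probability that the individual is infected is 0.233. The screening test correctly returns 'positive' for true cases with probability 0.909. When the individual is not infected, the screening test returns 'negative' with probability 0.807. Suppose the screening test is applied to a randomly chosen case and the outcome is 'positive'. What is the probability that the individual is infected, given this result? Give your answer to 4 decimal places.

Let H be the event that the individual is infected. P(H) = 0.233, so P(¬H) = 0.767. With E the 'positive' result, P(E|H) = 0.909 and P(E|¬H) = 0.193.
P(E) = 0.909·0.233 + 0.193·0.767 = 0.21180 + 0.14803 = 0.35983.
By Bayes' theorem, P(H|E) = 0.21180 / 0.35983 = 0.5886.

P(H | E) ≈ 0.5886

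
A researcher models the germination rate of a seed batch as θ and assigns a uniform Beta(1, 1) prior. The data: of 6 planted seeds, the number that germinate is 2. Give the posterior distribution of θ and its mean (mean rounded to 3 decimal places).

Observing 2 successes and 4 failures updates Beta(1, 1) by adding the success and failure counts to the two shape parameters: α = 1+2 = 3, β = 1+4 = 5.
Posterior mean = α/(α+β) = 3/8 = 0.375.

Posterior: Beta(3, 5); mean ≈ 0.375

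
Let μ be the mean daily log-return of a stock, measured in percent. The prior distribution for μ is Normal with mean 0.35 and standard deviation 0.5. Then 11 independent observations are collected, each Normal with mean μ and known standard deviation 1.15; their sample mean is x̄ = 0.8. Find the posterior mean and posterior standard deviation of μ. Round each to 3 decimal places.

With known σ, the Normal prior is conjugate. Weight on the data is w = (n/σ²)/(n/σ² + 1/τ₀²) = 8.31758/(8.31758+4.00000) = 0.67526.
Posterior mean = w·x̄ + (1−w)·μ₀ = 0.67526·0.8 + 0.32474·0.35 = 0.654. Posterior variance = 1/(8.31758+4.00000) = 0.0811848, so SD = 0.285.

Posterior mean ≈ 0.654; posterior SD ≈ 0.285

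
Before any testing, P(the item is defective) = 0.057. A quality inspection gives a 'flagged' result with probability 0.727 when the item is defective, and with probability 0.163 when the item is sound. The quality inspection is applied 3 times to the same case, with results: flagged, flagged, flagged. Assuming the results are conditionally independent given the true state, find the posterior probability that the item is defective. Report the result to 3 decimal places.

Posterior P(H) ≈ 0.843

Let H be the event that the item is defective; start with P(H) = 0.057. P('flagged'|H) = 0.727, P('flagged'|¬H) = 0.163.
Update on result 1 ('flagged'): P(H) ← 0.727·0.0570 / (0.727·0.0570 + 0.163·0.9430) = 0.041439/0.19515 = 0.2123.
Update on result 2 ('flagged'): P(H) ← 0.727·0.2123 / (0.727·0.2123 + 0.163·0.7877) = 0.15438/0.28276 = 0.5460.
Update on result 3 ('flagged'): P(H) ← 0.727·0.5460 / (0.727·0.5460 + 0.163·0.4540) = 0.39691/0.47092 = 0.8428.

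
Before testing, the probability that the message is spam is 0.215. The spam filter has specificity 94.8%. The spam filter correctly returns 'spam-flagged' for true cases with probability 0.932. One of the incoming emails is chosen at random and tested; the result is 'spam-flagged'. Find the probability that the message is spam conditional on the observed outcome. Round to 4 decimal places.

Write H for 'the message is spam'. Prior odds H:¬H = 0.215/0.785 = 0.27389. For the 'spam-flagged' outcome, the likelihood ratio is 0.932/0.052 = 17.923.
Posterior odds = 0.27389 × 17.923 = 4.9089, so P(H|E) = 4.9089/(1+4.9089) = 0.8308.

P(H | E) ≈ 0.8308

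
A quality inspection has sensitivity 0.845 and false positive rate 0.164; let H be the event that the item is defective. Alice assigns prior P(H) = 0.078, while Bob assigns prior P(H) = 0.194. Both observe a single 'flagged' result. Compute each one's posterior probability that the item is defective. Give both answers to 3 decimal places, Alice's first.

The likelihood ratio for a 'flagged' result is 0.845/0.164 = 5.1524.
Alice: prior odds 0.078/0.922 = 0.084599; posterior odds 0.43589; posterior probability 0.304.
Bob: prior odds 0.194/0.806 = 0.24069; posterior odds 1.2402; posterior probability 0.554.

Alice: 0.304; Bob: 0.554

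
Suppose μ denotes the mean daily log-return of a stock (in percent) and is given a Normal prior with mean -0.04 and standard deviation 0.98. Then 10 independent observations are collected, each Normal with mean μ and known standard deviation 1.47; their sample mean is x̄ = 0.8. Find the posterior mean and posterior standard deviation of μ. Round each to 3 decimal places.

Posterior mean ≈ 0.646; posterior SD ≈ 0.420

With known σ, the Normal prior is conjugate. Weight on the data is w = (n/σ²)/(n/σ² + 1/τ₀²) = 4.62770/(4.62770+1.04123) = 0.81633.
Posterior mean = w·x̄ + (1−w)·μ₀ = 0.81633·0.8 + 0.18367·-0.04 = 0.646. Posterior variance = 1/(4.62770+1.04123) = 0.176400, so SD = 0.420.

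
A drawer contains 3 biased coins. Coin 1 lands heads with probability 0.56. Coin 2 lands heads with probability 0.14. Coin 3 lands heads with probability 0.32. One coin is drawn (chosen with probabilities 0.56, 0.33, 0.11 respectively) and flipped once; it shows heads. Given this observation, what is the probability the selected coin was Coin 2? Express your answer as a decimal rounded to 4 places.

Posterior probability ≈ 0.1170

Tabulate prior·likelihood by source: [1] prior 0.56, lik 0.56, product 0.3136; [2] prior 0.33, lik 0.14, product 0.04620; [3] prior 0.11, lik 0.32, product 0.03520.
Normalizing constant = 0.39500; the posterior for Coin 2 is its product over the sum, 0.04620/0.39500 = 0.1170.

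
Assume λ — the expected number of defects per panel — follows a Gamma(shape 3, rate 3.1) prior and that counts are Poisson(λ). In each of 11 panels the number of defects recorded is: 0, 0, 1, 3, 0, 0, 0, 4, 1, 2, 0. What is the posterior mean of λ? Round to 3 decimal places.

Posterior mean ≈ 0.993

Total count ∑xᵢ = 11 over n = 11 panels.
Gamma is conjugate to the Poisson likelihood: posterior is Gamma(shape = 3+11 = 14, rate = 3.1+11 = 14.1).
E[λ | data] = 14/14.1 = 0.993.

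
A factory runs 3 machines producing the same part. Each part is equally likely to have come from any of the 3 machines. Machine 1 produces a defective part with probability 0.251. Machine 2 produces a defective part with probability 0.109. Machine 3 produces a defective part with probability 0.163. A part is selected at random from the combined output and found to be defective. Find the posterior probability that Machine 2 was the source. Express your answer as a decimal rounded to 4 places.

Posterior probability ≈ 0.2084

Tabulate prior·likelihood by source: [1] prior 0.333333, lik 0.251, product 0.08367; [2] prior 0.333333, lik 0.109, product 0.03633; [3] prior 0.333333, lik 0.163, product 0.05433.
Normalizing constant = 0.17433; the posterior for Machine 2 is its product over the sum, 0.03633/0.17433 = 0.2084.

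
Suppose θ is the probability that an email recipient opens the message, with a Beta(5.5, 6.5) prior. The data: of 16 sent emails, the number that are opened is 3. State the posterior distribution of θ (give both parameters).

Observing 3 successes and 13 failures updates Beta(5.5, 6.5) by adding the success and failure counts to the two shape parameters: α = 5.5+3 = 8.5, β = 6.5+13 = 19.5.

Posterior: Beta(8.5, 19.5)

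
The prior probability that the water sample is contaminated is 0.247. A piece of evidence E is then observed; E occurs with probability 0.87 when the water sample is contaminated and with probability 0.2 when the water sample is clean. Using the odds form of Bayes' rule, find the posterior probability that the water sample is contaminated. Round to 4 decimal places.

Prior odds = 0.247/(1−0.247) = 0.32802. In log-odds, ln(0.32802) = -1.1147.
Add log likelihood ratio: ln(4.3500) = 1.4702.
Posterior log-odds = 0.35550, so posterior odds = exp(0.35550) = 1.4269. Converting, P(H|E) = 1.4269/2.4269 = 0.5880.

Posterior probability ≈ 0.5880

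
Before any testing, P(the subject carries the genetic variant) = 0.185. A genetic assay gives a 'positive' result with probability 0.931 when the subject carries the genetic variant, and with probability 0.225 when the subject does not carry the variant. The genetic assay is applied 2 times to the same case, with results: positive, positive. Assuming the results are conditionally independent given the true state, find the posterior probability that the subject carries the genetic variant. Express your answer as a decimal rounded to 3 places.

Posterior P(H) ≈ 0.795

With H the event that the subject carries the genetic variant, the joint likelihood of the observed sequence is P(data|H) = 0.931·0.931 = 0.86676 and P(data|¬H) = 0.225·0.225 = 0.050625.
Bayes: P(H|data) = 0.185·0.86676 / (0.185·0.86676 + 0.815·0.050625) = 0.16035/0.20161 = 0.7954.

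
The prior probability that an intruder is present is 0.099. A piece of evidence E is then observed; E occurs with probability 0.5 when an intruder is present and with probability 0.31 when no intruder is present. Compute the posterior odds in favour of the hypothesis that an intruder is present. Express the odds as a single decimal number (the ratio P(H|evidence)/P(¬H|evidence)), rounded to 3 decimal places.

Prior odds = 0.099/(1−0.099) = 0.10988.
Likelihood ratio for E = 0.5/0.31 = 1.6129.
Posterior odds = prior odds × LR = 0.17722.

Posterior odds ≈ 0.177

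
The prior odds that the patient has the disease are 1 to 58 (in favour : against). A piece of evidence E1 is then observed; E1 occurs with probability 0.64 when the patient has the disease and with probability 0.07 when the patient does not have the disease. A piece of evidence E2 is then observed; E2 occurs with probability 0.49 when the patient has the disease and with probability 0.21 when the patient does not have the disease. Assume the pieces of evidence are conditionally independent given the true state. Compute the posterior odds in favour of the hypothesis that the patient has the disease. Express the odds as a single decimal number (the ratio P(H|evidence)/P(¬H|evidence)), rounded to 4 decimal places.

Prior odds = 1/58 = 0.017241. In log-odds, ln(0.017241) = -4.0604.
Add log likelihood ratios: ln(9.1429) + ln(2.3333) = 3.0603.
Posterior log-odds = -1.0002, so posterior odds = exp(-1.0002) = 0.36782.

Posterior odds ≈ 0.3678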